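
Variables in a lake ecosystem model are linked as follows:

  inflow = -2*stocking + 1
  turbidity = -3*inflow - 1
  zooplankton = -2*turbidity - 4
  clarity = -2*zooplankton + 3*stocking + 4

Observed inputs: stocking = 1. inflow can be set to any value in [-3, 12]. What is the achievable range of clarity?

Intervening on inflow fixes its value directly, overriding its dependence on stocking.
Substituting into the zooplankton equation gives zooplankton = 6*inflow - 2.
So clarity = -12*inflow + 11.
Linear in inflow, so extremes are at the endpoints: inflow = -3 gives clarity = 47; inflow = 12 gives clarity = -133.

-133 to 47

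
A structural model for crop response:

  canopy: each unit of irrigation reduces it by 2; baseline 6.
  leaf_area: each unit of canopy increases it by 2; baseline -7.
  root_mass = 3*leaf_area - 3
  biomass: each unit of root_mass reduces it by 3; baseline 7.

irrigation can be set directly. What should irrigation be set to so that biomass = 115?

Substituting into the leaf_area equation gives leaf_area = -4*irrigation + 5.
This gives root_mass = -12*irrigation + 12.
Substituting into the biomass equation gives biomass = 36*irrigation - 29.
Solve 36*irrigation - 29 = 115: irrigation = (115 + 29) / 36 = 4.

irrigation = 4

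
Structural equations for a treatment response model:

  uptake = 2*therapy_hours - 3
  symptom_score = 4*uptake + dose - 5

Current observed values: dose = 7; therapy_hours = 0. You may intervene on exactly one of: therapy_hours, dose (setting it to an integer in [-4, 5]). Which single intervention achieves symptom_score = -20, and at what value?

set dose = -3

Intervening on therapy_hours: symptom_score = 8*therapy_hours - 10. Reaching -20 requires therapy_hours = -5/4, not an integer.
Intervening on dose: with other inputs at their observed values, symptom_score = dose - 17. Solving for -20 gives dose = -3, within [-4, 5].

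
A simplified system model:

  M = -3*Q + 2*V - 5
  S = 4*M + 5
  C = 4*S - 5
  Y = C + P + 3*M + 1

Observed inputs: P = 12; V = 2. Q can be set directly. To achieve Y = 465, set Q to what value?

Q = -8

Substituting into the M equation gives M = -3*Q - 1.
Substituting into the S equation gives S = -12*Q + 1.
So C = -48*Q - 1.
This gives Y = -57*Q + 9.
Solve -57*Q + 9 = 465: Q = (465 - 9) / -57 = -8.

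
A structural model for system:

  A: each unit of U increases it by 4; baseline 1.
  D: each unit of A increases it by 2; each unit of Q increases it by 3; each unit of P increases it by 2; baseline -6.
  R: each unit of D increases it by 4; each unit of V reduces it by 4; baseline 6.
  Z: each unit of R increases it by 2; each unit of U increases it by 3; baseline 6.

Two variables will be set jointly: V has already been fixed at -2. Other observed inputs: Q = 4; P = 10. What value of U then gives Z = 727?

U = 7

With V held at -2:
Substituting into the D equation gives D = 8*U + 28.
So R = 32*U + 126.
Substituting into the Z equation gives Z = 67*U + 258.
Solve 67*U + 258 = 727: U = (727 - 258) / 67 = 7.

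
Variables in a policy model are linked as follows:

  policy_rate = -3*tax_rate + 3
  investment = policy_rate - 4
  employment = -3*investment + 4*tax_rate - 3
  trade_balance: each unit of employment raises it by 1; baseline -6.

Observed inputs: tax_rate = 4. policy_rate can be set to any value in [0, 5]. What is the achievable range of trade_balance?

4 to 19

Intervening on policy_rate fixes its value directly, overriding its dependence on tax_rate.
Substituting into the employment equation gives employment = -3*policy_rate + 25.
So trade_balance = -3*policy_rate + 19.
Linear in policy_rate, so extremes are at the endpoints: policy_rate = 0 gives trade_balance = 19; policy_rate = 5 gives trade_balance = 4.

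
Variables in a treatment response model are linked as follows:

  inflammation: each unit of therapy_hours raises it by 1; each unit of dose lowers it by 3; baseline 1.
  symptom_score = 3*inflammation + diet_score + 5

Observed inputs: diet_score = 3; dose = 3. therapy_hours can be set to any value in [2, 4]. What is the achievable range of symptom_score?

Substituting into the inflammation equation gives inflammation = therapy_hours - 8.
This gives symptom_score = 3*therapy_hours - 16.
Linear in therapy_hours, so extremes are at the endpoints: therapy_hours = 2 gives symptom_score = -10; therapy_hours = 4 gives symptom_score = -4.

-10 to -4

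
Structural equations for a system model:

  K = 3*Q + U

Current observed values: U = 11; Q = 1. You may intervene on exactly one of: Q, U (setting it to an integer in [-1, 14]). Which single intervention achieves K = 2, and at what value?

Intervening on Q: K = 3*Q + 11. Reaching 2 requires Q = -3, outside [-1, 14].
Intervening on U: with other inputs at their observed values, K = U + 3. Solving for 2 gives U = -1, within [-1, 14].

set U = -1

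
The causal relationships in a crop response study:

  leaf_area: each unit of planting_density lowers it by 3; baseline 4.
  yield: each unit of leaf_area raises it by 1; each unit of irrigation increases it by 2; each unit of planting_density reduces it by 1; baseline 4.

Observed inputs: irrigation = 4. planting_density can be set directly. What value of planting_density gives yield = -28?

planting_density = 11

Substituting into the yield equation gives yield = -4*planting_density + 16.
Solve -4*planting_density + 16 = -28: planting_density = (-28 - 16) / -4 = 11.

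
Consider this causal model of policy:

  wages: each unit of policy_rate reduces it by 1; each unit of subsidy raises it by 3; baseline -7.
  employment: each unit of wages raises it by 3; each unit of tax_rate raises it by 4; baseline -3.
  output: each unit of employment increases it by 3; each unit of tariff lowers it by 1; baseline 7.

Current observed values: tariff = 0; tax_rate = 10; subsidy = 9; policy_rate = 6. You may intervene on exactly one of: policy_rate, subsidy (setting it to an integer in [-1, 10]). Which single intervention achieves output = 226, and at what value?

set policy_rate = 8

Intervening on policy_rate: with other inputs at their observed values, output = -9*policy_rate + 298. Solving for 226 gives policy_rate = 8, within [-1, 10].
Intervening on subsidy: output = 27*subsidy + 1. Reaching 226 requires subsidy = 25/3, not an integer.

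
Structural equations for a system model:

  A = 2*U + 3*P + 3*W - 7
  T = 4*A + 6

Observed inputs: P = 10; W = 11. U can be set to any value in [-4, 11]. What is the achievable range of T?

198 to 318

Substituting into the A equation gives A = 2*U + 56.
Substituting into the T equation gives T = 8*U + 230.
Linear in U, so extremes are at the endpoints: U = -4 gives T = 198; U = 11 gives T = 318.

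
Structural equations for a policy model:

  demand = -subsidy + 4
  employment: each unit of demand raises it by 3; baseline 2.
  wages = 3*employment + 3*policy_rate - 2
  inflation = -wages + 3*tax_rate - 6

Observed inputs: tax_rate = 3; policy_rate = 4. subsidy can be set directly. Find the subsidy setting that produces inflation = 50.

Substituting into the employment equation gives employment = -3*subsidy + 14.
wages becomes -9*subsidy + 52.
This gives inflation = 9*subsidy - 49.
Solve 9*subsidy - 49 = 50: subsidy = (50 + 49) / 9 = 11.

subsidy = 11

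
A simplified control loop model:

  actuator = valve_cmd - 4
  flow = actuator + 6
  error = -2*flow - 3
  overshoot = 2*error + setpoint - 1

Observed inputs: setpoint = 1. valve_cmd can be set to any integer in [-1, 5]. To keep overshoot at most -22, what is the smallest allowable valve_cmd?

Substituting into the flow equation gives flow = valve_cmd + 2.
Substituting into the error equation gives error = -2*valve_cmd - 7.
So overshoot = -4*valve_cmd - 14.
Require -4*valve_cmd - 14 ≤ -22, so valve_cmd ≥ 2.
The smallest integer in [-1, 5] satisfying this is 2.

valve_cmd = 2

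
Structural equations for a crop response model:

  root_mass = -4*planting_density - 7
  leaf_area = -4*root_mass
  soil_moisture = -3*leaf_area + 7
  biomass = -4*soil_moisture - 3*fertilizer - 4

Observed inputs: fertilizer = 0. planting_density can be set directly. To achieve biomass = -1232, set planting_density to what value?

Substituting into the leaf_area equation gives leaf_area = 16*planting_density + 28.
Substituting into the soil_moisture equation gives soil_moisture = -48*planting_density - 77.
Substituting into the biomass equation gives biomass = 192*planting_density + 304.
Solve 192*planting_density + 304 = -1232: planting_density = (-1232 - 304) / 192 = -8.

planting_density = -8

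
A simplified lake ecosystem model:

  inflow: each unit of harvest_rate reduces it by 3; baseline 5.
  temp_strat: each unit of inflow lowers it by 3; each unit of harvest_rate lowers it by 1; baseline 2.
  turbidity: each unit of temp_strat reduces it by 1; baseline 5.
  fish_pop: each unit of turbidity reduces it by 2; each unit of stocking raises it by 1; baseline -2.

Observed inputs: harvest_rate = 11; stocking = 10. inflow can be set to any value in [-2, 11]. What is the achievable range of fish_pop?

Intervening on inflow fixes its value directly, overriding its dependence on harvest_rate.
Substituting into the temp_strat equation gives temp_strat = -3*inflow - 9.
Substituting into the turbidity equation gives turbidity = 3*inflow + 14.
Substituting into the fish_pop equation gives fish_pop = -6*inflow - 20.
Linear in inflow, so extremes are at the endpoints: inflow = -2 gives fish_pop = -8; inflow = 11 gives fish_pop = -86.

-86 to -8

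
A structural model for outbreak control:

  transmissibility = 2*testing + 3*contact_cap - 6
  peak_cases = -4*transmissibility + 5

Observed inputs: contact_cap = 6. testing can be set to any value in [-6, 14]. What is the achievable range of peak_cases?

-155 to 5

Substituting into the transmissibility equation gives transmissibility = 2*testing + 12.
Substituting into the peak_cases equation gives peak_cases = -8*testing - 43.
Linear in testing, so extremes are at the endpoints: testing = -6 gives peak_cases = 5; testing = 14 gives peak_cases = -155.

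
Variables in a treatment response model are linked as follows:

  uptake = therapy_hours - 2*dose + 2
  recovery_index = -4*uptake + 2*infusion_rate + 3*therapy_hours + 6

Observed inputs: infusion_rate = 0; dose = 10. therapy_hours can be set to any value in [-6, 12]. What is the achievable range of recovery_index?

66 to 84

Substituting into the uptake equation gives uptake = therapy_hours - 18.
recovery_index becomes -therapy_hours + 78.
Linear in therapy_hours, so extremes are at the endpoints: therapy_hours = -6 gives recovery_index = 84; therapy_hours = 12 gives recovery_index = 66.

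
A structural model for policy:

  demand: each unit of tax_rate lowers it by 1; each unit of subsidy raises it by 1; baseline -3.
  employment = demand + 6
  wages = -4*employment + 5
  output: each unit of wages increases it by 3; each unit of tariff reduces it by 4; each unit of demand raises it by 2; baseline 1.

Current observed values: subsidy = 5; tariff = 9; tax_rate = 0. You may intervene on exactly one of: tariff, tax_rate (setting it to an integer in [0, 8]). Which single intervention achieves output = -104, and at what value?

set tariff = 7

Intervening on tariff: with other inputs at their observed values, output = -4*tariff - 76. Solving for -104 gives tariff = 7, within [0, 8].
Intervening on tax_rate: output = 10*tax_rate - 112. Reaching -104 requires tax_rate = 4/5, not an integer.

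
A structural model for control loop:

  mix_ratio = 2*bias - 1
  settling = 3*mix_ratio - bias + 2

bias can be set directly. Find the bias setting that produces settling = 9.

bias = 2

Substituting into the settling equation gives settling = 5*bias - 1.
Solve 5*bias - 1 = 9: bias = (9 + 1) / 5 = 2.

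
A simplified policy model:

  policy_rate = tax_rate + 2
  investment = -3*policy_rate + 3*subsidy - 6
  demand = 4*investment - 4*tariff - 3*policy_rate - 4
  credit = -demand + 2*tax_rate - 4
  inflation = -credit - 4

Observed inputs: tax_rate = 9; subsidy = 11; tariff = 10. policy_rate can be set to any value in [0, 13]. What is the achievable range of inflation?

-149 to 46

Intervening on policy_rate fixes its value directly, overriding its dependence on tax_rate.
Substituting into the investment equation gives investment = -3*policy_rate + 27.
Substituting into the demand equation gives demand = -15*policy_rate + 64.
Substituting into the credit equation gives credit = 15*policy_rate - 50.
Substituting into the inflation equation gives inflation = -15*policy_rate + 46.
Linear in policy_rate, so extremes are at the endpoints: policy_rate = 0 gives inflation = 46; policy_rate = 13 gives inflation = -149.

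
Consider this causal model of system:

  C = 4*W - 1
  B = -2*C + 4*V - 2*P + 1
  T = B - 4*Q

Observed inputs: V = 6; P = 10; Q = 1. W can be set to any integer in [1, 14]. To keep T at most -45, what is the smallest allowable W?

Substituting into the B equation gives B = -8*W + 7.
Substituting into the T equation gives T = -8*W + 3.
Require -8*W + 3 ≤ -45, so W ≥ 6.
The smallest integer in [1, 14] satisfying this is 6.

W = 6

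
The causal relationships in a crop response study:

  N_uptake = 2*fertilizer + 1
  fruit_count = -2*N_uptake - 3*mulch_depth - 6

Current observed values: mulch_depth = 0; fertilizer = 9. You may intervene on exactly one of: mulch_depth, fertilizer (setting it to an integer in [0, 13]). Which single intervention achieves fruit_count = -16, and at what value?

Intervening on mulch_depth: fruit_count = -3*mulch_depth - 44. Reaching -16 requires mulch_depth = -28/3, not an integer.
Intervening on fertilizer: with other inputs at their observed values, fruit_count = -4*fertilizer - 8. Solving for -16 gives fertilizer = 2, within [0, 13].

set fertilizer = 2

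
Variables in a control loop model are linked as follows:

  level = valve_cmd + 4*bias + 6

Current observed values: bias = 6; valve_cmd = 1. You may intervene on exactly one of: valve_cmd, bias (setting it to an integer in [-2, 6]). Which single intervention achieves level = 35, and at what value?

Intervening on valve_cmd: with other inputs at their observed values, level = valve_cmd + 30. Solving for 35 gives valve_cmd = 5, within [-2, 6].
Intervening on bias: level = 4*bias + 7. Reaching 35 requires bias = 7, outside [-2, 6].

set valve_cmd = 5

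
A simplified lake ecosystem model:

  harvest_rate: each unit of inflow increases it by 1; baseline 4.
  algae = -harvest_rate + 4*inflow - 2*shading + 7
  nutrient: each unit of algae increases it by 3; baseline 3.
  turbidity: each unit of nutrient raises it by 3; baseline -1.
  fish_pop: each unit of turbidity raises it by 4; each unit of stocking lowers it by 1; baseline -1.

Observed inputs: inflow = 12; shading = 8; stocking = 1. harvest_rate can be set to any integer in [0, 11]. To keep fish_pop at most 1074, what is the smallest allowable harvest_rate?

Intervening on harvest_rate fixes its value directly, overriding its dependence on inflow.
Substituting into the algae equation gives algae = -harvest_rate + 39.
nutrient becomes -3*harvest_rate + 120.
turbidity becomes -9*harvest_rate + 359.
So fish_pop = -36*harvest_rate + 1434.
Require -36*harvest_rate + 1434 ≤ 1074, so harvest_rate ≥ 10.
The smallest integer in [0, 11] satisfying this is 10.

harvest_rate = 10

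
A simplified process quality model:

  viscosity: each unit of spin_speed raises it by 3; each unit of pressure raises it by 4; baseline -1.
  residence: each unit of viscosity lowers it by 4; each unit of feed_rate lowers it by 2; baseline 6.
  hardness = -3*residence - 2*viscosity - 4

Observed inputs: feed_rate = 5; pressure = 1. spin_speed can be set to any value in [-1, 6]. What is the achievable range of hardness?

Substituting into the viscosity equation gives viscosity = 3*spin_speed + 3.
Substituting into the residence equation gives residence = -12*spin_speed - 16.
Substituting into the hardness equation gives hardness = 30*spin_speed + 38.
Linear in spin_speed, so extremes are at the endpoints: spin_speed = -1 gives hardness = 8; spin_speed = 6 gives hardness = 218.

8 to 218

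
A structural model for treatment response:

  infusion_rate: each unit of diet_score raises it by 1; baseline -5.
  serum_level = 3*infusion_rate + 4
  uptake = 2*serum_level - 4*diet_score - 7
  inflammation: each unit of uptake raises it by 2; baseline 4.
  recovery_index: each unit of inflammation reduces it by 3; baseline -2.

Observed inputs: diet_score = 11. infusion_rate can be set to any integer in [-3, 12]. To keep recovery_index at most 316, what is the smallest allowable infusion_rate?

infusion_rate = -2

Intervening on infusion_rate fixes its value directly, overriding its dependence on diet_score.
Substituting into the uptake equation gives uptake = 6*infusion_rate - 43.
Substituting into the inflammation equation gives inflammation = 12*infusion_rate - 82.
This gives recovery_index = -36*infusion_rate + 244.
Require -36*infusion_rate + 244 ≤ 316, so infusion_rate ≥ -2.
The smallest integer in [-3, 12] satisfying this is -2.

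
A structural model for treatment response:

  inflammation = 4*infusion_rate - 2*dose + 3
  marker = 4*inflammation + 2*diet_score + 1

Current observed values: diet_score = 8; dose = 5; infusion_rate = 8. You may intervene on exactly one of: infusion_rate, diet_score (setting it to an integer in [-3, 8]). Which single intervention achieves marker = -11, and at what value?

set infusion_rate = 0

Intervening on infusion_rate: with other inputs at their observed values, marker = 16*infusion_rate - 11. Solving for -11 gives infusion_rate = 0, within [-3, 8].
Intervening on diet_score: marker = 2*diet_score + 101. Reaching -11 requires diet_score = -56, outside [-3, 8].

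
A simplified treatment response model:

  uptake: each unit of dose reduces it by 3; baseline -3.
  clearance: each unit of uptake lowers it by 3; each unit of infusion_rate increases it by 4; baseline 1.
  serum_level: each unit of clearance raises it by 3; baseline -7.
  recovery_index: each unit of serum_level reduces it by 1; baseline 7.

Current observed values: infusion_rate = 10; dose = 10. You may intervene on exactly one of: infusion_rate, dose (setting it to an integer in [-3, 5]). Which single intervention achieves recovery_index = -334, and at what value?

set infusion_rate = 4

Intervening on infusion_rate: with other inputs at their observed values, recovery_index = -12*infusion_rate - 286. Solving for -334 gives infusion_rate = 4, within [-3, 5].
Intervening on dose: recovery_index = -27*dose - 136. Reaching -334 requires dose = 22/3, not an integer.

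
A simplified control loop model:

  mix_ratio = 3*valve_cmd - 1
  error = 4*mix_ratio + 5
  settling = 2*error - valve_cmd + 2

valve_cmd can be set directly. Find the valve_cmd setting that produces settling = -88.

Substituting into the error equation gives error = 12*valve_cmd + 1.
settling becomes 23*valve_cmd + 4.
Solve 23*valve_cmd + 4 = -88: valve_cmd = (-88 - 4) / 23 = -4.

valve_cmd = -4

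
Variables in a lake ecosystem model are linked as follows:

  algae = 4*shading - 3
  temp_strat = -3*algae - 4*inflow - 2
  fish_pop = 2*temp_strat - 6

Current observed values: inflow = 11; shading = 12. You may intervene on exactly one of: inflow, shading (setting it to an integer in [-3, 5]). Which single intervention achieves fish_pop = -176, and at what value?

set shading = 4

Intervening on inflow: fish_pop = -8*inflow - 280. Reaching -176 requires inflow = -13, outside [-3, 5].
Intervening on shading: with other inputs at their observed values, fish_pop = -24*shading - 80. Solving for -176 gives shading = 4, within [-3, 5].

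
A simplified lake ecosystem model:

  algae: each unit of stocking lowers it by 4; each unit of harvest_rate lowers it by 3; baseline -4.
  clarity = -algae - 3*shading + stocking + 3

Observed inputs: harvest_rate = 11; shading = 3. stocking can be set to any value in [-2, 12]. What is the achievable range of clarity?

Substituting into the algae equation gives algae = -4*stocking - 37.
Substituting into the clarity equation gives clarity = 5*stocking + 31.
Linear in stocking, so extremes are at the endpoints: stocking = -2 gives clarity = 21; stocking = 12 gives clarity = 91.

21 to 91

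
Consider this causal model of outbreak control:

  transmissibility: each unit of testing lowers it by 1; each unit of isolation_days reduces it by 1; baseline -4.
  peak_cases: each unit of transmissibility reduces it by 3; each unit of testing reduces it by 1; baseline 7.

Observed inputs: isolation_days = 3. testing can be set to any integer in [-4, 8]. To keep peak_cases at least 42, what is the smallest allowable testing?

testing = 7

Substituting into the transmissibility equation gives transmissibility = -testing - 7.
Substituting into the peak_cases equation gives peak_cases = 2*testing + 28.
Require 2*testing + 28 ≥ 42, so testing ≥ 7.
The smallest integer in [-4, 8] satisfying this is 7.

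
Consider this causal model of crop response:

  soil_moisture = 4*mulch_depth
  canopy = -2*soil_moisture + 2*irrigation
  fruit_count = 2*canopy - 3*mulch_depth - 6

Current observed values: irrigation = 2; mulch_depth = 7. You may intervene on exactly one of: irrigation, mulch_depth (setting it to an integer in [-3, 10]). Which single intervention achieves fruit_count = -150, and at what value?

set mulch_depth = 8

Intervening on irrigation: fruit_count = 4*irrigation - 139. Reaching -150 requires irrigation = -11/4, not an integer.
Intervening on mulch_depth: with other inputs at their observed values, fruit_count = -19*mulch_depth + 2. Solving for -150 gives mulch_depth = 8, within [-3, 10].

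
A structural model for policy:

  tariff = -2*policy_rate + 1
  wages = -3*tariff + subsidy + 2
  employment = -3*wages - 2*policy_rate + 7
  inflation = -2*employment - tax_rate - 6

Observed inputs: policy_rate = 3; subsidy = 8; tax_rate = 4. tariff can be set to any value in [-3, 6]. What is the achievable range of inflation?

Intervening on tariff fixes its value directly, overriding its dependence on policy_rate.
Substituting into the wages equation gives wages = -3*tariff + 10.
Substituting into the employment equation gives employment = 9*tariff - 29.
This gives inflation = -18*tariff + 48.
Linear in tariff, so extremes are at the endpoints: tariff = -3 gives inflation = 102; tariff = 6 gives inflation = -60.

-60 to 102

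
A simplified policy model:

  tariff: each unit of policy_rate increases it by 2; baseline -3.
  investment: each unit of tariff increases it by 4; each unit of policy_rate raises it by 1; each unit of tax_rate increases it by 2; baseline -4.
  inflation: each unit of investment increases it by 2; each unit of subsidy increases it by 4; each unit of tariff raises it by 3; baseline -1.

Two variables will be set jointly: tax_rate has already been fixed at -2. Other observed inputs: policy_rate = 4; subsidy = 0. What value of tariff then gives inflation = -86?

tariff = -7

With tax_rate held at -2:
Intervening on tariff fixes its value directly, overriding its dependence on policy_rate.
Substituting into the investment equation gives investment = 4*tariff - 4.
So inflation = 11*tariff - 9.
Solve 11*tariff - 9 = -86: tariff = (-86 + 9) / 11 = -7.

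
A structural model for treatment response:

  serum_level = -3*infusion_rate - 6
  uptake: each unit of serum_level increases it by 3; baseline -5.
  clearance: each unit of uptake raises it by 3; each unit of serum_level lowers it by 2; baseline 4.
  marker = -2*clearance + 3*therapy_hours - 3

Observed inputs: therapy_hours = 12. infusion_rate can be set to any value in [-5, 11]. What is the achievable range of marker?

Substituting into the uptake equation gives uptake = -9*infusion_rate - 23.
clearance becomes -21*infusion_rate - 53.
Substituting into the marker equation gives marker = 42*infusion_rate + 139.
Linear in infusion_rate, so extremes are at the endpoints: infusion_rate = -5 gives marker = -71; infusion_rate = 11 gives marker = 601.

-71 to 601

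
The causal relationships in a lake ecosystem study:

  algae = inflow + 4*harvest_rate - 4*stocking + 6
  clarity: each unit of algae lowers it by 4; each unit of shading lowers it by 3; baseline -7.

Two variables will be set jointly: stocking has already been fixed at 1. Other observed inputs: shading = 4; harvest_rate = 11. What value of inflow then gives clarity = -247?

With stocking held at 1:
Substituting into the algae equation gives algae = inflow + 46.
This gives clarity = -4*inflow - 203.
Solve -4*inflow - 203 = -247: inflow = (-247 + 203) / -4 = 11.

inflow = 11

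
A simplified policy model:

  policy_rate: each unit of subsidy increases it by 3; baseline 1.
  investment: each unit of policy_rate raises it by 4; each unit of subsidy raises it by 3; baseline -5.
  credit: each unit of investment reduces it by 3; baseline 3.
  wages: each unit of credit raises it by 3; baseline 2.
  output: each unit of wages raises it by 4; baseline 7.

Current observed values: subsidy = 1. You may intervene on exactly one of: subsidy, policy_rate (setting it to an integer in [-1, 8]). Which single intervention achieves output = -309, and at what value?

Intervening on subsidy: output = -540*subsidy + 87. Reaching -309 requires subsidy = 11/15, not an integer.
Intervening on policy_rate: with other inputs at their observed values, output = -144*policy_rate + 123. Solving for -309 gives policy_rate = 3, within [-1, 8].

set policy_rate = 3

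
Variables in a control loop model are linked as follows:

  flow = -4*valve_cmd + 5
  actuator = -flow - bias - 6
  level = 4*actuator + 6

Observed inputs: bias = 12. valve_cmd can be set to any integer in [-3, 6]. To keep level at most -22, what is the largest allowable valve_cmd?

valve_cmd = 4

Substituting into the actuator equation gives actuator = 4*valve_cmd - 23.
level becomes 16*valve_cmd - 86.
Require 16*valve_cmd - 86 ≤ -22, so valve_cmd ≤ 4.
The largest integer in [-3, 6] satisfying this is 4.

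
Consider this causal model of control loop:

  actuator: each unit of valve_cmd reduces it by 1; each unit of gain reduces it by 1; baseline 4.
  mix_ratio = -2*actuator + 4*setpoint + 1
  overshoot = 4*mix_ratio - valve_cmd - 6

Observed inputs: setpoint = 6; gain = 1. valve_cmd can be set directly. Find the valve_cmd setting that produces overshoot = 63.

Substituting into the actuator equation gives actuator = -valve_cmd + 3.
Substituting into the mix_ratio equation gives mix_ratio = 2*valve_cmd + 19.
So overshoot = 7*valve_cmd + 70.
Solve 7*valve_cmd + 70 = 63: valve_cmd = (63 - 70) / 7 = -1.

valve_cmd = -1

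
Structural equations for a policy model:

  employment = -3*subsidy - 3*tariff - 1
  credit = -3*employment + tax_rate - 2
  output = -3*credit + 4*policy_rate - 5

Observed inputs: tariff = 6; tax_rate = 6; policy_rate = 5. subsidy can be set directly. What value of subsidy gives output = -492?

subsidy = 12

Substituting into the employment equation gives employment = -3*subsidy - 19.
So credit = 9*subsidy + 61.
So output = -27*subsidy - 168.
Solve -27*subsidy - 168 = -492: subsidy = (-492 + 168) / -27 = 12.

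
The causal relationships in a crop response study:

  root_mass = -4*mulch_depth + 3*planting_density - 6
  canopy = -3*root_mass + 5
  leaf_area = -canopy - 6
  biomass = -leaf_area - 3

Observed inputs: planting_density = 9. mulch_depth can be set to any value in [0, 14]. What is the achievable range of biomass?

Substituting into the root_mass equation gives root_mass = -4*mulch_depth + 21.
canopy becomes 12*mulch_depth - 58.
Substituting into the leaf_area equation gives leaf_area = -12*mulch_depth + 52.
Substituting into the biomass equation gives biomass = 12*mulch_depth - 55.
Linear in mulch_depth, so extremes are at the endpoints: mulch_depth = 0 gives biomass = -55; mulch_depth = 14 gives biomass = 113.

-55 to 113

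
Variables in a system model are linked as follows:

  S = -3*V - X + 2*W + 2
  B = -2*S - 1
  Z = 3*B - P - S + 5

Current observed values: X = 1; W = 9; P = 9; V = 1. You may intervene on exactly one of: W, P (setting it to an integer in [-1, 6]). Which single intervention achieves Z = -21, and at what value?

Intervening on W: with other inputs at their observed values, Z = -14*W + 7. Solving for -21 gives W = 2, within [-1, 6].
Intervening on P: Z = -P - 110. Reaching -21 requires P = -89, outside [-1, 6].

set W = 2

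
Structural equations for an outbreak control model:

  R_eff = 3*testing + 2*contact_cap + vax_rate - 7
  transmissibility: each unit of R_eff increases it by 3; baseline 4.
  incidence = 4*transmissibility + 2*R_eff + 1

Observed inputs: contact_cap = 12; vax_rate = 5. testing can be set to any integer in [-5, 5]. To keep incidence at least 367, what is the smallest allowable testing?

Substituting into the R_eff equation gives R_eff = 3*testing + 22.
Substituting into the transmissibility equation gives transmissibility = 9*testing + 70.
Substituting into the incidence equation gives incidence = 42*testing + 325.
Require 42*testing + 325 ≥ 367, so testing ≥ 1.
The smallest integer in [-5, 5] satisfying this is 1.

testing = 1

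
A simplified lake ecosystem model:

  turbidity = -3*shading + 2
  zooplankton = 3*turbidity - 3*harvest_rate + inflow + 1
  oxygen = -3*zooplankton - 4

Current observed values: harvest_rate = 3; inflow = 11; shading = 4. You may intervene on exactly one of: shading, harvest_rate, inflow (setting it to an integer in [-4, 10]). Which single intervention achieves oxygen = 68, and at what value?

Intervening on shading: oxygen = 27*shading - 31. Reaching 68 requires shading = 11/3, not an integer.
Intervening on harvest_rate: with other inputs at their observed values, oxygen = 9*harvest_rate + 50. Solving for 68 gives harvest_rate = 2, within [-4, 10].
Intervening on inflow: oxygen = -3*inflow + 110. Reaching 68 requires inflow = 14, outside [-4, 10].

set harvest_rate = 2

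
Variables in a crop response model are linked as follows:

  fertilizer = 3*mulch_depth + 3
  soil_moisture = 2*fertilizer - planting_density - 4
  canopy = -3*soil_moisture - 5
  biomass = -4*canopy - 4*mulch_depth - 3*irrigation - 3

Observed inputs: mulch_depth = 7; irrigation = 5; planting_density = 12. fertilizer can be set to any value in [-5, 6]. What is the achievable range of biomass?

-338 to -74

Intervening on fertilizer fixes its value directly, overriding its dependence on mulch_depth.
Substituting into the soil_moisture equation gives soil_moisture = 2*fertilizer - 16.
Substituting into the canopy equation gives canopy = -6*fertilizer + 43.
Substituting into the biomass equation gives biomass = 24*fertilizer - 218.
Linear in fertilizer, so extremes are at the endpoints: fertilizer = -5 gives biomass = -338; fertilizer = 6 gives biomass = -74.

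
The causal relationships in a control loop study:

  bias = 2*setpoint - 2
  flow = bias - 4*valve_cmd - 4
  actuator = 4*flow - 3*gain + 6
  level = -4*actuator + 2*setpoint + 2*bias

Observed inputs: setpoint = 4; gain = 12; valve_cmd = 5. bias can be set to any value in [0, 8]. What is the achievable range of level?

400 to 512

Intervening on bias fixes its value directly, overriding its dependence on setpoint.
Substituting into the flow equation gives flow = bias - 24.
So actuator = 4*bias - 126.
So level = -14*bias + 512.
Linear in bias, so extremes are at the endpoints: bias = 0 gives level = 512; bias = 8 gives level = 400.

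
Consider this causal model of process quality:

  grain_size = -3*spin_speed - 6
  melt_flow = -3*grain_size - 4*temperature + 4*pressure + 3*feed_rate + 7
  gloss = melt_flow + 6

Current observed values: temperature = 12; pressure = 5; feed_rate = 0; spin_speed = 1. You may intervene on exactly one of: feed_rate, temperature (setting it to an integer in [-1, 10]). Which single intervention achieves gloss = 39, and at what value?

Intervening on feed_rate: with other inputs at their observed values, gloss = 3*feed_rate + 12. Solving for 39 gives feed_rate = 9, within [-1, 10].
Intervening on temperature: gloss = -4*temperature + 60. Reaching 39 requires temperature = 21/4, not an integer.

set feed_rate = 9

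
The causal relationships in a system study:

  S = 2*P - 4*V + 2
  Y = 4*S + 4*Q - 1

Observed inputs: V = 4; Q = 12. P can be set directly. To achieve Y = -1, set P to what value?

P = 1

Substituting into the S equation gives S = 2*P - 14.
This gives Y = 8*P - 9.
Solve 8*P - 9 = -1: P = (-1 + 9) / 8 = 1.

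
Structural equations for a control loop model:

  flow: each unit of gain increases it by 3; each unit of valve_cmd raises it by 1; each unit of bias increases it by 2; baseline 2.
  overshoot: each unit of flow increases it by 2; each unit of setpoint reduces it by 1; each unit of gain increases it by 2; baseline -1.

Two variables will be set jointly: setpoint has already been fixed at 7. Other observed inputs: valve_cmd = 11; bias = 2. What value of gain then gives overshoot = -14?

With setpoint held at 7:
Substituting into the flow equation gives flow = 3*gain + 17.
So overshoot = 8*gain + 26.
Solve 8*gain + 26 = -14: gain = (-14 - 26) / 8 = -5.

gain = -5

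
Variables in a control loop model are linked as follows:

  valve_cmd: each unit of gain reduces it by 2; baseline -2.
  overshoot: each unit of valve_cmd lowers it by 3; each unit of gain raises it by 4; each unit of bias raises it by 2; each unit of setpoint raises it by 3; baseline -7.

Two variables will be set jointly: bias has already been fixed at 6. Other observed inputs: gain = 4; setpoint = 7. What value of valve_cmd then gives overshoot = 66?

valve_cmd = -8

With bias held at 6:
Intervening on valve_cmd fixes its value directly, overriding its dependence on gain.
Substituting into the overshoot equation gives overshoot = -3*valve_cmd + 42.
Solve -3*valve_cmd + 42 = 66: valve_cmd = (66 - 42) / -3 = -8.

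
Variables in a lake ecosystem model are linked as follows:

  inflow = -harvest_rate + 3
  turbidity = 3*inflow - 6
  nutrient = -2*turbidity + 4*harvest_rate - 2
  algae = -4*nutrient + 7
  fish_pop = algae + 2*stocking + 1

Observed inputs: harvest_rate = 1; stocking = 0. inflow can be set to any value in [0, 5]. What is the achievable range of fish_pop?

-48 to 72

Intervening on inflow fixes its value directly, overriding its dependence on harvest_rate.
Substituting into the nutrient equation gives nutrient = -6*inflow + 14.
So algae = 24*inflow - 49.
So fish_pop = 24*inflow - 48.
Linear in inflow, so extremes are at the endpoints: inflow = 0 gives fish_pop = -48; inflow = 5 gives fish_pop = 72.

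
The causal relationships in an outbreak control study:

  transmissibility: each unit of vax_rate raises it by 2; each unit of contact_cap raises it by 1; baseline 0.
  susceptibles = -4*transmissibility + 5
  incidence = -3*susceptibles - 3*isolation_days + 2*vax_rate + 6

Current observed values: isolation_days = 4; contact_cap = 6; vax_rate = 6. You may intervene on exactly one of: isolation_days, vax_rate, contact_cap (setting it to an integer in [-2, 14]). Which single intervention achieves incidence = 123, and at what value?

Intervening on isolation_days: incidence = -3*isolation_days + 219. Reaching 123 requires isolation_days = 32, outside [-2, 14].
Intervening on vax_rate: incidence = 26*vax_rate + 51. Reaching 123 requires vax_rate = 36/13, not an integer.
Intervening on contact_cap: with other inputs at their observed values, incidence = 12*contact_cap + 135. Solving for 123 gives contact_cap = -1, within [-2, 14].

set contact_cap = -1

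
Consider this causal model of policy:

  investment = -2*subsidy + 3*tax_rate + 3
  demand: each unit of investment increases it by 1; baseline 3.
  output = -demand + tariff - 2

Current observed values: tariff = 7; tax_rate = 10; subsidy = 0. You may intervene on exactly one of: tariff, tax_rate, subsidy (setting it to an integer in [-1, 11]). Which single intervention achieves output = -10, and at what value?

set tax_rate = 3

Intervening on tariff: output = tariff - 38. Reaching -10 requires tariff = 28, outside [-1, 11].
Intervening on tax_rate: with other inputs at their observed values, output = -3*tax_rate - 1. Solving for -10 gives tax_rate = 3, within [-1, 11].
Intervening on subsidy: output = 2*subsidy - 31. Reaching -10 requires subsidy = 21/2, not an integer.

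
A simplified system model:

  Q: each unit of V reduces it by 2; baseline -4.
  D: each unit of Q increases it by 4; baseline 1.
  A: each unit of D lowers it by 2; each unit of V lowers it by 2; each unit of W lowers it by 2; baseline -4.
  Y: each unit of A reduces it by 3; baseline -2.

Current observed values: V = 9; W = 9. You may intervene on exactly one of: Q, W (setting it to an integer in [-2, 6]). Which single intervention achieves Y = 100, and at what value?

Intervening on Q: with other inputs at their observed values, Y = 24*Q + 124. Solving for 100 gives Q = -1, within [-2, 6].
Intervening on W: Y = 6*W - 458. Reaching 100 requires W = 93, outside [-2, 6].

set Q = -1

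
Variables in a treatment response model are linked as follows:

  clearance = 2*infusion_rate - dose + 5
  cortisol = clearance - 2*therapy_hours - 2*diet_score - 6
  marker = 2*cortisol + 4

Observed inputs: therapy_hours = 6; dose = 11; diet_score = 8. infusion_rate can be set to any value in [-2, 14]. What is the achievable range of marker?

-84 to -20

Substituting into the clearance equation gives clearance = 2*infusion_rate - 6.
So cortisol = 2*infusion_rate - 40.
Substituting into the marker equation gives marker = 4*infusion_rate - 76.
Linear in infusion_rate, so extremes are at the endpoints: infusion_rate = -2 gives marker = -84; infusion_rate = 14 gives marker = -20.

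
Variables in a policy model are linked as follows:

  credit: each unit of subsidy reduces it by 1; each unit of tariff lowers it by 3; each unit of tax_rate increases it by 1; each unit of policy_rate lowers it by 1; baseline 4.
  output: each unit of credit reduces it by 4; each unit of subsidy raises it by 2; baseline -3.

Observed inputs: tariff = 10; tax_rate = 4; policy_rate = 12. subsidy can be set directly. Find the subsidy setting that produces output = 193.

subsidy = 10

Substituting into the credit equation gives credit = -subsidy - 34.
This gives output = 6*subsidy + 133.
Solve 6*subsidy + 133 = 193: subsidy = (193 - 133) / 6 = 10.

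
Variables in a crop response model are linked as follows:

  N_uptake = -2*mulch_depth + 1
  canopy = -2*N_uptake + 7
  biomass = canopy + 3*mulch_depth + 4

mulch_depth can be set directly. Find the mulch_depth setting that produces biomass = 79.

Substituting into the canopy equation gives canopy = 4*mulch_depth + 5.
biomass becomes 7*mulch_depth + 9.
Solve 7*mulch_depth + 9 = 79: mulch_depth = (79 - 9) / 7 = 10.

mulch_depth = 10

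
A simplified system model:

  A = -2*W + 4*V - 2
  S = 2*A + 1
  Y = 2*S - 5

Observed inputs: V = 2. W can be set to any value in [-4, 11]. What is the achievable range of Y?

-67 to 53

Substituting into the A equation gives A = -2*W + 6.
Substituting into the S equation gives S = -4*W + 13.
Substituting into the Y equation gives Y = -8*W + 21.
Linear in W, so extremes are at the endpoints: W = -4 gives Y = 53; W = 11 gives Y = -67.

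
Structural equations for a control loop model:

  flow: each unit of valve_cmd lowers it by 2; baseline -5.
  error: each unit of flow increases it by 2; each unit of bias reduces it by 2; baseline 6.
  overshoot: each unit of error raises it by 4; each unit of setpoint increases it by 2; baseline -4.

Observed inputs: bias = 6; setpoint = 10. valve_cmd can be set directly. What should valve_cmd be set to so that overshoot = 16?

Substituting into the error equation gives error = -4*valve_cmd - 16.
Substituting into the overshoot equation gives overshoot = -16*valve_cmd - 48.
Solve -16*valve_cmd - 48 = 16: valve_cmd = (16 + 48) / -16 = -4.

valve_cmd = -4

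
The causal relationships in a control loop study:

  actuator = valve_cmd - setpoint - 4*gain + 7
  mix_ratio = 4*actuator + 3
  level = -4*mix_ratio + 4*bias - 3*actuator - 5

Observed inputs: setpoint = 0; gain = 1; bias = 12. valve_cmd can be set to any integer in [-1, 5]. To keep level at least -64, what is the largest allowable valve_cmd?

Substituting into the actuator equation gives actuator = valve_cmd + 3.
So mix_ratio = 4*valve_cmd + 15.
So level = -19*valve_cmd - 26.
Require -19*valve_cmd - 26 ≥ -64, so valve_cmd ≤ 2.
The largest integer in [-1, 5] satisfying this is 2.

valve_cmd = 2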